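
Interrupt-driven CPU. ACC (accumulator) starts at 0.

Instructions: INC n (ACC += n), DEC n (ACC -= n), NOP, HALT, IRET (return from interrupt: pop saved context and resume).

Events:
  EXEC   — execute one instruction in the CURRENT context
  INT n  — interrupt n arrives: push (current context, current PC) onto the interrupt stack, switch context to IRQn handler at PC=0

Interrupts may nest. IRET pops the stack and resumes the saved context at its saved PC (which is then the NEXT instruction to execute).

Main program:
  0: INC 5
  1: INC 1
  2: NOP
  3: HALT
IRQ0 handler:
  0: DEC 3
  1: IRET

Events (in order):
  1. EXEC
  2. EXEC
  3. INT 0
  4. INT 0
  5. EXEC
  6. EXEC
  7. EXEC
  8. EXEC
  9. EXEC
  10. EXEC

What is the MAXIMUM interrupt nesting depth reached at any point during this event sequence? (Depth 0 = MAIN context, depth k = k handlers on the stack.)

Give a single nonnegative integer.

Event 1 (EXEC): [MAIN] PC=0: INC 5 -> ACC=5 [depth=0]
Event 2 (EXEC): [MAIN] PC=1: INC 1 -> ACC=6 [depth=0]
Event 3 (INT 0): INT 0 arrives: push (MAIN, PC=2), enter IRQ0 at PC=0 (depth now 1) [depth=1]
Event 4 (INT 0): INT 0 arrives: push (IRQ0, PC=0), enter IRQ0 at PC=0 (depth now 2) [depth=2]
Event 5 (EXEC): [IRQ0] PC=0: DEC 3 -> ACC=3 [depth=2]
Event 6 (EXEC): [IRQ0] PC=1: IRET -> resume IRQ0 at PC=0 (depth now 1) [depth=1]
Event 7 (EXEC): [IRQ0] PC=0: DEC 3 -> ACC=0 [depth=1]
Event 8 (EXEC): [IRQ0] PC=1: IRET -> resume MAIN at PC=2 (depth now 0) [depth=0]
Event 9 (EXEC): [MAIN] PC=2: NOP [depth=0]
Event 10 (EXEC): [MAIN] PC=3: HALT [depth=0]
Max depth observed: 2

Answer: 2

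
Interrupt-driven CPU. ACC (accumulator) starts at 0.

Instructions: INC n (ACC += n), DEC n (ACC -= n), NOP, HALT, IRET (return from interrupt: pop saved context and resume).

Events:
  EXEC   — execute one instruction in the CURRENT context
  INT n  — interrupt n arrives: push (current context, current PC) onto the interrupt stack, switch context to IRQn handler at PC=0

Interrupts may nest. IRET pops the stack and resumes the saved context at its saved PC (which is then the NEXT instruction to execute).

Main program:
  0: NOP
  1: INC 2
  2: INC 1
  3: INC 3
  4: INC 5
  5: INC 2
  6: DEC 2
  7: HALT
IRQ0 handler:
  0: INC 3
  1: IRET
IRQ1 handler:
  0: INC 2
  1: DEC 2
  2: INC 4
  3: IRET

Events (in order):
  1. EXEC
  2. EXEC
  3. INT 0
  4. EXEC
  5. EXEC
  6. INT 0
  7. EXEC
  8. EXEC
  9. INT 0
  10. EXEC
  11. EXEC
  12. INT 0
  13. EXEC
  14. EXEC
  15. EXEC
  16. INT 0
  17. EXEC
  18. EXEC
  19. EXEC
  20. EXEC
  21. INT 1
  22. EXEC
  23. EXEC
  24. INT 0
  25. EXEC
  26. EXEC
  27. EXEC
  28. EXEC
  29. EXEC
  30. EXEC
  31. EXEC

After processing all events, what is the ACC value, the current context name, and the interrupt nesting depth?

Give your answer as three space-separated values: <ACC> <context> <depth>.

Event 1 (EXEC): [MAIN] PC=0: NOP
Event 2 (EXEC): [MAIN] PC=1: INC 2 -> ACC=2
Event 3 (INT 0): INT 0 arrives: push (MAIN, PC=2), enter IRQ0 at PC=0 (depth now 1)
Event 4 (EXEC): [IRQ0] PC=0: INC 3 -> ACC=5
Event 5 (EXEC): [IRQ0] PC=1: IRET -> resume MAIN at PC=2 (depth now 0)
Event 6 (INT 0): INT 0 arrives: push (MAIN, PC=2), enter IRQ0 at PC=0 (depth now 1)
Event 7 (EXEC): [IRQ0] PC=0: INC 3 -> ACC=8
Event 8 (EXEC): [IRQ0] PC=1: IRET -> resume MAIN at PC=2 (depth now 0)
Event 9 (INT 0): INT 0 arrives: push (MAIN, PC=2), enter IRQ0 at PC=0 (depth now 1)
Event 10 (EXEC): [IRQ0] PC=0: INC 3 -> ACC=11
Event 11 (EXEC): [IRQ0] PC=1: IRET -> resume MAIN at PC=2 (depth now 0)
Event 12 (INT 0): INT 0 arrives: push (MAIN, PC=2), enter IRQ0 at PC=0 (depth now 1)
Event 13 (EXEC): [IRQ0] PC=0: INC 3 -> ACC=14
Event 14 (EXEC): [IRQ0] PC=1: IRET -> resume MAIN at PC=2 (depth now 0)
Event 15 (EXEC): [MAIN] PC=2: INC 1 -> ACC=15
Event 16 (INT 0): INT 0 arrives: push (MAIN, PC=3), enter IRQ0 at PC=0 (depth now 1)
Event 17 (EXEC): [IRQ0] PC=0: INC 3 -> ACC=18
Event 18 (EXEC): [IRQ0] PC=1: IRET -> resume MAIN at PC=3 (depth now 0)
Event 19 (EXEC): [MAIN] PC=3: INC 3 -> ACC=21
Event 20 (EXEC): [MAIN] PC=4: INC 5 -> ACC=26
Event 21 (INT 1): INT 1 arrives: push (MAIN, PC=5), enter IRQ1 at PC=0 (depth now 1)
Event 22 (EXEC): [IRQ1] PC=0: INC 2 -> ACC=28
Event 23 (EXEC): [IRQ1] PC=1: DEC 2 -> ACC=26
Event 24 (INT 0): INT 0 arrives: push (IRQ1, PC=2), enter IRQ0 at PC=0 (depth now 2)
Event 25 (EXEC): [IRQ0] PC=0: INC 3 -> ACC=29
Event 26 (EXEC): [IRQ0] PC=1: IRET -> resume IRQ1 at PC=2 (depth now 1)
Event 27 (EXEC): [IRQ1] PC=2: INC 4 -> ACC=33
Event 28 (EXEC): [IRQ1] PC=3: IRET -> resume MAIN at PC=5 (depth now 0)
Event 29 (EXEC): [MAIN] PC=5: INC 2 -> ACC=35
Event 30 (EXEC): [MAIN] PC=6: DEC 2 -> ACC=33
Event 31 (EXEC): [MAIN] PC=7: HALT

Answer: 33 MAIN 0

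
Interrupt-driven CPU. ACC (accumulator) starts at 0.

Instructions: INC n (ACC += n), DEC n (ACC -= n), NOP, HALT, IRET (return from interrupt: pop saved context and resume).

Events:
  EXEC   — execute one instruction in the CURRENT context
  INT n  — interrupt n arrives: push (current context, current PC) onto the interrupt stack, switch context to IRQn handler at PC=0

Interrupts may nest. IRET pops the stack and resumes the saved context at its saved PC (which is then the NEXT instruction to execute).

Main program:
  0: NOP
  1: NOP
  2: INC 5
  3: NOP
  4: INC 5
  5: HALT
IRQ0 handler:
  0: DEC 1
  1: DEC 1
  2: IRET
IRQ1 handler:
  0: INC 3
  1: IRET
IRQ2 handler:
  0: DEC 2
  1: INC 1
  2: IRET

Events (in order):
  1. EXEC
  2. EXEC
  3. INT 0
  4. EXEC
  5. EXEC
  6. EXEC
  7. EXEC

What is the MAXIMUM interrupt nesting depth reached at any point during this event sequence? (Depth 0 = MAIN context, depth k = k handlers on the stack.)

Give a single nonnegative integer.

Event 1 (EXEC): [MAIN] PC=0: NOP [depth=0]
Event 2 (EXEC): [MAIN] PC=1: NOP [depth=0]
Event 3 (INT 0): INT 0 arrives: push (MAIN, PC=2), enter IRQ0 at PC=0 (depth now 1) [depth=1]
Event 4 (EXEC): [IRQ0] PC=0: DEC 1 -> ACC=-1 [depth=1]
Event 5 (EXEC): [IRQ0] PC=1: DEC 1 -> ACC=-2 [depth=1]
Event 6 (EXEC): [IRQ0] PC=2: IRET -> resume MAIN at PC=2 (depth now 0) [depth=0]
Event 7 (EXEC): [MAIN] PC=2: INC 5 -> ACC=3 [depth=0]
Max depth observed: 1

Answer: 1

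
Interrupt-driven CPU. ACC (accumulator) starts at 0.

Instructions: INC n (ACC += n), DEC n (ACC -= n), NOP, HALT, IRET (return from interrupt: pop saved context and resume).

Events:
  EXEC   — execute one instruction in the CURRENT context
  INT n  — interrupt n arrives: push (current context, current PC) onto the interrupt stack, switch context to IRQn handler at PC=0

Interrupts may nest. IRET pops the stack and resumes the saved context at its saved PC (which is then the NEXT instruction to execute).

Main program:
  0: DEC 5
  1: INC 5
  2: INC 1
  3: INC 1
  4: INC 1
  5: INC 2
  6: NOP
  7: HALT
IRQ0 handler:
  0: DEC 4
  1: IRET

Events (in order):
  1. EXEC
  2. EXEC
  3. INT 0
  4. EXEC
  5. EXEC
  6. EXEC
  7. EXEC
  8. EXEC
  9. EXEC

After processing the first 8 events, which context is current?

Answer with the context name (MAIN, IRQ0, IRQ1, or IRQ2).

Event 1 (EXEC): [MAIN] PC=0: DEC 5 -> ACC=-5
Event 2 (EXEC): [MAIN] PC=1: INC 5 -> ACC=0
Event 3 (INT 0): INT 0 arrives: push (MAIN, PC=2), enter IRQ0 at PC=0 (depth now 1)
Event 4 (EXEC): [IRQ0] PC=0: DEC 4 -> ACC=-4
Event 5 (EXEC): [IRQ0] PC=1: IRET -> resume MAIN at PC=2 (depth now 0)
Event 6 (EXEC): [MAIN] PC=2: INC 1 -> ACC=-3
Event 7 (EXEC): [MAIN] PC=3: INC 1 -> ACC=-2
Event 8 (EXEC): [MAIN] PC=4: INC 1 -> ACC=-1

Answer: MAIN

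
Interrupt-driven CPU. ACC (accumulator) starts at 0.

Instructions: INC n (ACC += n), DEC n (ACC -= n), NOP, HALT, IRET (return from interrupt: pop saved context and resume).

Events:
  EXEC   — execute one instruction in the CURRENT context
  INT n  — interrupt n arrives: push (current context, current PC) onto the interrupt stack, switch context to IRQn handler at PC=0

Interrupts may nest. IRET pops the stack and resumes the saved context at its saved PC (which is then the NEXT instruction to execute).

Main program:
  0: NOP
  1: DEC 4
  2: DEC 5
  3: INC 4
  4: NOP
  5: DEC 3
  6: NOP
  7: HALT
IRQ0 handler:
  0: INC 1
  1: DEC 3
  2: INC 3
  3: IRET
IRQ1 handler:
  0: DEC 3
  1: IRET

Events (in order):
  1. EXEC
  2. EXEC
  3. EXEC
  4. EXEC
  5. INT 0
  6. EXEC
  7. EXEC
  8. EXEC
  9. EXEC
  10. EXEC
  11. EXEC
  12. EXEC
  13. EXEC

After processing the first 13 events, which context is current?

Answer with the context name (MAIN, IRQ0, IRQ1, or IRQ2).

Event 1 (EXEC): [MAIN] PC=0: NOP
Event 2 (EXEC): [MAIN] PC=1: DEC 4 -> ACC=-4
Event 3 (EXEC): [MAIN] PC=2: DEC 5 -> ACC=-9
Event 4 (EXEC): [MAIN] PC=3: INC 4 -> ACC=-5
Event 5 (INT 0): INT 0 arrives: push (MAIN, PC=4), enter IRQ0 at PC=0 (depth now 1)
Event 6 (EXEC): [IRQ0] PC=0: INC 1 -> ACC=-4
Event 7 (EXEC): [IRQ0] PC=1: DEC 3 -> ACC=-7
Event 8 (EXEC): [IRQ0] PC=2: INC 3 -> ACC=-4
Event 9 (EXEC): [IRQ0] PC=3: IRET -> resume MAIN at PC=4 (depth now 0)
Event 10 (EXEC): [MAIN] PC=4: NOP
Event 11 (EXEC): [MAIN] PC=5: DEC 3 -> ACC=-7
Event 12 (EXEC): [MAIN] PC=6: NOP
Event 13 (EXEC): [MAIN] PC=7: HALT

Answer: MAIN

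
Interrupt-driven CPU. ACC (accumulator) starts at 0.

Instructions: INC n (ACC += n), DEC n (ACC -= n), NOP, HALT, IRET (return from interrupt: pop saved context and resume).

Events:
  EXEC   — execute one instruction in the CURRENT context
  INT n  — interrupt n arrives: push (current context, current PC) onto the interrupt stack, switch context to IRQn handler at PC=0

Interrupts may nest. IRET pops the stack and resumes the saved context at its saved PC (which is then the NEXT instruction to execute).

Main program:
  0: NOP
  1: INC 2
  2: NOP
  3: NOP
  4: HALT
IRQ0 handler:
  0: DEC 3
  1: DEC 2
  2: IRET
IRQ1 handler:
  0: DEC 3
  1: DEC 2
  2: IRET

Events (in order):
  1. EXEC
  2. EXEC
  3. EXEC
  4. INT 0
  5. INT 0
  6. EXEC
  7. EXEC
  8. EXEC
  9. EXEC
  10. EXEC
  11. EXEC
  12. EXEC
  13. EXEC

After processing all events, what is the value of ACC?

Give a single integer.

Answer: -8

Derivation:
Event 1 (EXEC): [MAIN] PC=0: NOP
Event 2 (EXEC): [MAIN] PC=1: INC 2 -> ACC=2
Event 3 (EXEC): [MAIN] PC=2: NOP
Event 4 (INT 0): INT 0 arrives: push (MAIN, PC=3), enter IRQ0 at PC=0 (depth now 1)
Event 5 (INT 0): INT 0 arrives: push (IRQ0, PC=0), enter IRQ0 at PC=0 (depth now 2)
Event 6 (EXEC): [IRQ0] PC=0: DEC 3 -> ACC=-1
Event 7 (EXEC): [IRQ0] PC=1: DEC 2 -> ACC=-3
Event 8 (EXEC): [IRQ0] PC=2: IRET -> resume IRQ0 at PC=0 (depth now 1)
Event 9 (EXEC): [IRQ0] PC=0: DEC 3 -> ACC=-6
Event 10 (EXEC): [IRQ0] PC=1: DEC 2 -> ACC=-8
Event 11 (EXEC): [IRQ0] PC=2: IRET -> resume MAIN at PC=3 (depth now 0)
Event 12 (EXEC): [MAIN] PC=3: NOP
Event 13 (EXEC): [MAIN] PC=4: HALT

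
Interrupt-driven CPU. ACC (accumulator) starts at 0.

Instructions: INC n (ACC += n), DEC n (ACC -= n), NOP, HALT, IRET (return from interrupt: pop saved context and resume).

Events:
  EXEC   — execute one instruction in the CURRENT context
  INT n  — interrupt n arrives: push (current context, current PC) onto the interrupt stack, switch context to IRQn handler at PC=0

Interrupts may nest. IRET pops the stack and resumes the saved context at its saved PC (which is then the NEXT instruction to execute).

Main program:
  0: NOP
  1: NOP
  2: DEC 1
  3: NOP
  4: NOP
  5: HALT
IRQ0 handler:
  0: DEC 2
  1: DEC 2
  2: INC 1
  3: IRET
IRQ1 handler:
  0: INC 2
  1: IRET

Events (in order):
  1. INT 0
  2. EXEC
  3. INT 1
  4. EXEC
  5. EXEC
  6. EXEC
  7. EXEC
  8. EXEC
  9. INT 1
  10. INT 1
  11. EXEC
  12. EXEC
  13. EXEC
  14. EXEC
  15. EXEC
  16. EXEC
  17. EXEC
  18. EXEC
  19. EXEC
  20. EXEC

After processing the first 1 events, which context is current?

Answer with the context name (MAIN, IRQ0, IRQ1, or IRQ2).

Answer: IRQ0

Derivation:
Event 1 (INT 0): INT 0 arrives: push (MAIN, PC=0), enter IRQ0 at PC=0 (depth now 1)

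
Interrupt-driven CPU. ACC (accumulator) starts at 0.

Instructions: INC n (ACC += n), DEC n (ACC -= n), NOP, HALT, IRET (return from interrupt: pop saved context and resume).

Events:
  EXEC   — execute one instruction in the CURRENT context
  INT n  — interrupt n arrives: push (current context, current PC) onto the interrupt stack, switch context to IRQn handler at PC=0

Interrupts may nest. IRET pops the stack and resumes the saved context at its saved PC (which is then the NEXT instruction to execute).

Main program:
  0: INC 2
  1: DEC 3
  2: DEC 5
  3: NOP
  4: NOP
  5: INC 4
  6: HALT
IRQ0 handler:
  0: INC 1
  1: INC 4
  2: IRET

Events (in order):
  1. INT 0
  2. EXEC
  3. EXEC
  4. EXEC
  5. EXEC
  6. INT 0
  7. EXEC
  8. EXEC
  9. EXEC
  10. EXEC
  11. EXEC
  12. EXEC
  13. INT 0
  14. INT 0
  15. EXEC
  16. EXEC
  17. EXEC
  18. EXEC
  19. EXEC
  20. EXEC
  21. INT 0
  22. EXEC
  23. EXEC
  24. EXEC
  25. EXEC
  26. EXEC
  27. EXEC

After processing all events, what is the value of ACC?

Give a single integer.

Answer: 23

Derivation:
Event 1 (INT 0): INT 0 arrives: push (MAIN, PC=0), enter IRQ0 at PC=0 (depth now 1)
Event 2 (EXEC): [IRQ0] PC=0: INC 1 -> ACC=1
Event 3 (EXEC): [IRQ0] PC=1: INC 4 -> ACC=5
Event 4 (EXEC): [IRQ0] PC=2: IRET -> resume MAIN at PC=0 (depth now 0)
Event 5 (EXEC): [MAIN] PC=0: INC 2 -> ACC=7
Event 6 (INT 0): INT 0 arrives: push (MAIN, PC=1), enter IRQ0 at PC=0 (depth now 1)
Event 7 (EXEC): [IRQ0] PC=0: INC 1 -> ACC=8
Event 8 (EXEC): [IRQ0] PC=1: INC 4 -> ACC=12
Event 9 (EXEC): [IRQ0] PC=2: IRET -> resume MAIN at PC=1 (depth now 0)
Event 10 (EXEC): [MAIN] PC=1: DEC 3 -> ACC=9
Event 11 (EXEC): [MAIN] PC=2: DEC 5 -> ACC=4
Event 12 (EXEC): [MAIN] PC=3: NOP
Event 13 (INT 0): INT 0 arrives: push (MAIN, PC=4), enter IRQ0 at PC=0 (depth now 1)
Event 14 (INT 0): INT 0 arrives: push (IRQ0, PC=0), enter IRQ0 at PC=0 (depth now 2)
Event 15 (EXEC): [IRQ0] PC=0: INC 1 -> ACC=5
Event 16 (EXEC): [IRQ0] PC=1: INC 4 -> ACC=9
Event 17 (EXEC): [IRQ0] PC=2: IRET -> resume IRQ0 at PC=0 (depth now 1)
Event 18 (EXEC): [IRQ0] PC=0: INC 1 -> ACC=10
Event 19 (EXEC): [IRQ0] PC=1: INC 4 -> ACC=14
Event 20 (EXEC): [IRQ0] PC=2: IRET -> resume MAIN at PC=4 (depth now 0)
Event 21 (INT 0): INT 0 arrives: push (MAIN, PC=4), enter IRQ0 at PC=0 (depth now 1)
Event 22 (EXEC): [IRQ0] PC=0: INC 1 -> ACC=15
Event 23 (EXEC): [IRQ0] PC=1: INC 4 -> ACC=19
Event 24 (EXEC): [IRQ0] PC=2: IRET -> resume MAIN at PC=4 (depth now 0)
Event 25 (EXEC): [MAIN] PC=4: NOP
Event 26 (EXEC): [MAIN] PC=5: INC 4 -> ACC=23
Event 27 (EXEC): [MAIN] PC=6: HALT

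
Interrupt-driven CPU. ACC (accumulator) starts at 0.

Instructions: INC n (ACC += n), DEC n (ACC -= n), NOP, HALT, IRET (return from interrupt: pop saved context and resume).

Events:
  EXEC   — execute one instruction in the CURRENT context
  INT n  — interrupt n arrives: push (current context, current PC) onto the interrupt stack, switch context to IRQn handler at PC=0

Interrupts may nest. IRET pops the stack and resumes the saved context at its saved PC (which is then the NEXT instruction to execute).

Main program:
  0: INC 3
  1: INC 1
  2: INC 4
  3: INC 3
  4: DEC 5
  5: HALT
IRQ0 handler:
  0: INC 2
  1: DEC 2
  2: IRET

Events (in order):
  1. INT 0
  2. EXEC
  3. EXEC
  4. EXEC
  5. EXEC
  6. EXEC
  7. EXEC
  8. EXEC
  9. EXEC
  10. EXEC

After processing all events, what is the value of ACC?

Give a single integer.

Event 1 (INT 0): INT 0 arrives: push (MAIN, PC=0), enter IRQ0 at PC=0 (depth now 1)
Event 2 (EXEC): [IRQ0] PC=0: INC 2 -> ACC=2
Event 3 (EXEC): [IRQ0] PC=1: DEC 2 -> ACC=0
Event 4 (EXEC): [IRQ0] PC=2: IRET -> resume MAIN at PC=0 (depth now 0)
Event 5 (EXEC): [MAIN] PC=0: INC 3 -> ACC=3
Event 6 (EXEC): [MAIN] PC=1: INC 1 -> ACC=4
Event 7 (EXEC): [MAIN] PC=2: INC 4 -> ACC=8
Event 8 (EXEC): [MAIN] PC=3: INC 3 -> ACC=11
Event 9 (EXEC): [MAIN] PC=4: DEC 5 -> ACC=6
Event 10 (EXEC): [MAIN] PC=5: HALT

Answer: 6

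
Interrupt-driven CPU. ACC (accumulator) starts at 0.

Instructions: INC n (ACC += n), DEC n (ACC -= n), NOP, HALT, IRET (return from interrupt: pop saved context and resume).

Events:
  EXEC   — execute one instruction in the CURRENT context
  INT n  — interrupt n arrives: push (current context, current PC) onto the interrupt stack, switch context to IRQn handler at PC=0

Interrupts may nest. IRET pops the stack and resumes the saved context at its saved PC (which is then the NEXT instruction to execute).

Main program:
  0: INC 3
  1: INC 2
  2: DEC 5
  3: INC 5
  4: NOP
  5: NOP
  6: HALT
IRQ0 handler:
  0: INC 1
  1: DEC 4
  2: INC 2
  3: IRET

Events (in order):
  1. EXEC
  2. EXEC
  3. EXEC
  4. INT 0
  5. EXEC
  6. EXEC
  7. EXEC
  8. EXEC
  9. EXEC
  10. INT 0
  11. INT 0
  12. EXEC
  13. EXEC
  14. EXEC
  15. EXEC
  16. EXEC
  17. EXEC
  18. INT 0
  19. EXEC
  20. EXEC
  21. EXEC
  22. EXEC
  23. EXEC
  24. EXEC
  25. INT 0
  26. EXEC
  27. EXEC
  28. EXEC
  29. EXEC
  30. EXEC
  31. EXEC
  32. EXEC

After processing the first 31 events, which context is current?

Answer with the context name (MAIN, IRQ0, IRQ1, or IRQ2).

Answer: MAIN

Derivation:
Event 1 (EXEC): [MAIN] PC=0: INC 3 -> ACC=3
Event 2 (EXEC): [MAIN] PC=1: INC 2 -> ACC=5
Event 3 (EXEC): [MAIN] PC=2: DEC 5 -> ACC=0
Event 4 (INT 0): INT 0 arrives: push (MAIN, PC=3), enter IRQ0 at PC=0 (depth now 1)
Event 5 (EXEC): [IRQ0] PC=0: INC 1 -> ACC=1
Event 6 (EXEC): [IRQ0] PC=1: DEC 4 -> ACC=-3
Event 7 (EXEC): [IRQ0] PC=2: INC 2 -> ACC=-1
Event 8 (EXEC): [IRQ0] PC=3: IRET -> resume MAIN at PC=3 (depth now 0)
Event 9 (EXEC): [MAIN] PC=3: INC 5 -> ACC=4
Event 10 (INT 0): INT 0 arrives: push (MAIN, PC=4), enter IRQ0 at PC=0 (depth now 1)
Event 11 (INT 0): INT 0 arrives: push (IRQ0, PC=0), enter IRQ0 at PC=0 (depth now 2)
Event 12 (EXEC): [IRQ0] PC=0: INC 1 -> ACC=5
Event 13 (EXEC): [IRQ0] PC=1: DEC 4 -> ACC=1
Event 14 (EXEC): [IRQ0] PC=2: INC 2 -> ACC=3
Event 15 (EXEC): [IRQ0] PC=3: IRET -> resume IRQ0 at PC=0 (depth now 1)
Event 16 (EXEC): [IRQ0] PC=0: INC 1 -> ACC=4
Event 17 (EXEC): [IRQ0] PC=1: DEC 4 -> ACC=0
Event 18 (INT 0): INT 0 arrives: push (IRQ0, PC=2), enter IRQ0 at PC=0 (depth now 2)
Event 19 (EXEC): [IRQ0] PC=0: INC 1 -> ACC=1
Event 20 (EXEC): [IRQ0] PC=1: DEC 4 -> ACC=-3
Event 21 (EXEC): [IRQ0] PC=2: INC 2 -> ACC=-1
Event 22 (EXEC): [IRQ0] PC=3: IRET -> resume IRQ0 at PC=2 (depth now 1)
Event 23 (EXEC): [IRQ0] PC=2: INC 2 -> ACC=1
Event 24 (EXEC): [IRQ0] PC=3: IRET -> resume MAIN at PC=4 (depth now 0)
Event 25 (INT 0): INT 0 arrives: push (MAIN, PC=4), enter IRQ0 at PC=0 (depth now 1)
Event 26 (EXEC): [IRQ0] PC=0: INC 1 -> ACC=2
Event 27 (EXEC): [IRQ0] PC=1: DEC 4 -> ACC=-2
Event 28 (EXEC): [IRQ0] PC=2: INC 2 -> ACC=0
Event 29 (EXEC): [IRQ0] PC=3: IRET -> resume MAIN at PC=4 (depth now 0)
Event 30 (EXEC): [MAIN] PC=4: NOP
Event 31 (EXEC): [MAIN] PC=5: NOP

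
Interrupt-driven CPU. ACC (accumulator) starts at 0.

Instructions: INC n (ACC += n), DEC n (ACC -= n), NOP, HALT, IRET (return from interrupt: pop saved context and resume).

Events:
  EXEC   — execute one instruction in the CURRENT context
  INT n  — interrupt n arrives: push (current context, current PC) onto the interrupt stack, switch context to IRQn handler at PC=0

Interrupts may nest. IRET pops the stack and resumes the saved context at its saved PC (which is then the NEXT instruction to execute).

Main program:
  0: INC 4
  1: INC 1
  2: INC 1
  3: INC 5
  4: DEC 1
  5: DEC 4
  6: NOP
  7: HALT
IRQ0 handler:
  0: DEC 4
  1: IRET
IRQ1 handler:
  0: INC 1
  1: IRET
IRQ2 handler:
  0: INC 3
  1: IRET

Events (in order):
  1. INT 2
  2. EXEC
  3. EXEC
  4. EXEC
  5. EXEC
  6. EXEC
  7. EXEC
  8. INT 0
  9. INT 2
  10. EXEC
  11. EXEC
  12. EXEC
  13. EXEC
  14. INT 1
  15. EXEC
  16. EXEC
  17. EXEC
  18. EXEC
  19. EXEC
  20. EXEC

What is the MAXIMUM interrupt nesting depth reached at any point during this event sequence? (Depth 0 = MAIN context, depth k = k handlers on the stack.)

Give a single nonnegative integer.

Answer: 2

Derivation:
Event 1 (INT 2): INT 2 arrives: push (MAIN, PC=0), enter IRQ2 at PC=0 (depth now 1) [depth=1]
Event 2 (EXEC): [IRQ2] PC=0: INC 3 -> ACC=3 [depth=1]
Event 3 (EXEC): [IRQ2] PC=1: IRET -> resume MAIN at PC=0 (depth now 0) [depth=0]
Event 4 (EXEC): [MAIN] PC=0: INC 4 -> ACC=7 [depth=0]
Event 5 (EXEC): [MAIN] PC=1: INC 1 -> ACC=8 [depth=0]
Event 6 (EXEC): [MAIN] PC=2: INC 1 -> ACC=9 [depth=0]
Event 7 (EXEC): [MAIN] PC=3: INC 5 -> ACC=14 [depth=0]
Event 8 (INT 0): INT 0 arrives: push (MAIN, PC=4), enter IRQ0 at PC=0 (depth now 1) [depth=1]
Event 9 (INT 2): INT 2 arrives: push (IRQ0, PC=0), enter IRQ2 at PC=0 (depth now 2) [depth=2]
Event 10 (EXEC): [IRQ2] PC=0: INC 3 -> ACC=17 [depth=2]
Event 11 (EXEC): [IRQ2] PC=1: IRET -> resume IRQ0 at PC=0 (depth now 1) [depth=1]
Event 12 (EXEC): [IRQ0] PC=0: DEC 4 -> ACC=13 [depth=1]
Event 13 (EXEC): [IRQ0] PC=1: IRET -> resume MAIN at PC=4 (depth now 0) [depth=0]
Event 14 (INT 1): INT 1 arrives: push (MAIN, PC=4), enter IRQ1 at PC=0 (depth now 1) [depth=1]
Event 15 (EXEC): [IRQ1] PC=0: INC 1 -> ACC=14 [depth=1]
Event 16 (EXEC): [IRQ1] PC=1: IRET -> resume MAIN at PC=4 (depth now 0) [depth=0]
Event 17 (EXEC): [MAIN] PC=4: DEC 1 -> ACC=13 [depth=0]
Event 18 (EXEC): [MAIN] PC=5: DEC 4 -> ACC=9 [depth=0]
Event 19 (EXEC): [MAIN] PC=6: NOP [depth=0]
Event 20 (EXEC): [MAIN] PC=7: HALT [depth=0]
Max depth observed: 2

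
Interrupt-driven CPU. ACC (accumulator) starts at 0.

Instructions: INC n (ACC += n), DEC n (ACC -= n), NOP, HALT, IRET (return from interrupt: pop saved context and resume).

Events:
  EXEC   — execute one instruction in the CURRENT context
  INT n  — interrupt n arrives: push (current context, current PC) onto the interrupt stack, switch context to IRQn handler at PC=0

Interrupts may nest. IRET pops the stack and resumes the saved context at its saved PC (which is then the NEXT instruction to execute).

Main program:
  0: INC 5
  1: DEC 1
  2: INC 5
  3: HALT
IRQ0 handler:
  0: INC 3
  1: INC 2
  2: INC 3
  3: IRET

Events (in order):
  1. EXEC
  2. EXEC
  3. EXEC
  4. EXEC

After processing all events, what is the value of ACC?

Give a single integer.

Event 1 (EXEC): [MAIN] PC=0: INC 5 -> ACC=5
Event 2 (EXEC): [MAIN] PC=1: DEC 1 -> ACC=4
Event 3 (EXEC): [MAIN] PC=2: INC 5 -> ACC=9
Event 4 (EXEC): [MAIN] PC=3: HALT

Answer: 9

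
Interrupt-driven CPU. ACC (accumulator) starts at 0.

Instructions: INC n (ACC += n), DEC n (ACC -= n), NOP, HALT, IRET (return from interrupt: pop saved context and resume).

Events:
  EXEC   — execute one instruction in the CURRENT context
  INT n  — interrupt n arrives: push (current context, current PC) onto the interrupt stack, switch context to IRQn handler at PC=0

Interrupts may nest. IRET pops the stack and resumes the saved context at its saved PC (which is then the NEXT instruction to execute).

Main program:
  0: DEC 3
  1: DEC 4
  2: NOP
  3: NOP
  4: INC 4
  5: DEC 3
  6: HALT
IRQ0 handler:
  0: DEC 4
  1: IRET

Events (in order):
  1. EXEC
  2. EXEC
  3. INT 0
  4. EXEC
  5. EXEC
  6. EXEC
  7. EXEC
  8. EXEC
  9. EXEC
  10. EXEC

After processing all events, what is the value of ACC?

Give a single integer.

Answer: -10

Derivation:
Event 1 (EXEC): [MAIN] PC=0: DEC 3 -> ACC=-3
Event 2 (EXEC): [MAIN] PC=1: DEC 4 -> ACC=-7
Event 3 (INT 0): INT 0 arrives: push (MAIN, PC=2), enter IRQ0 at PC=0 (depth now 1)
Event 4 (EXEC): [IRQ0] PC=0: DEC 4 -> ACC=-11
Event 5 (EXEC): [IRQ0] PC=1: IRET -> resume MAIN at PC=2 (depth now 0)
Event 6 (EXEC): [MAIN] PC=2: NOP
Event 7 (EXEC): [MAIN] PC=3: NOP
Event 8 (EXEC): [MAIN] PC=4: INC 4 -> ACC=-7
Event 9 (EXEC): [MAIN] PC=5: DEC 3 -> ACC=-10
Event 10 (EXEC): [MAIN] PC=6: HALT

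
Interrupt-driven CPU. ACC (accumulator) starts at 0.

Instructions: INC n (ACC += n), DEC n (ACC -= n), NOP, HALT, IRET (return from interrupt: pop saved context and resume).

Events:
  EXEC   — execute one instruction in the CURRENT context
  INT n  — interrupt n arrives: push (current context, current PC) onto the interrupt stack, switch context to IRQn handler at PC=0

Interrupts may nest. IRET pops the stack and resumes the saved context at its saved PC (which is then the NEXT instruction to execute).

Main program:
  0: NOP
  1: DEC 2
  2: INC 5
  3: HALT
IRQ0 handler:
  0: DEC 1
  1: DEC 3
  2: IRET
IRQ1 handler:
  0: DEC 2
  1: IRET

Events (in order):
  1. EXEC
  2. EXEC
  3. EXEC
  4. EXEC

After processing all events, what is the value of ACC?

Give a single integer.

Answer: 3

Derivation:
Event 1 (EXEC): [MAIN] PC=0: NOP
Event 2 (EXEC): [MAIN] PC=1: DEC 2 -> ACC=-2
Event 3 (EXEC): [MAIN] PC=2: INC 5 -> ACC=3
Event 4 (EXEC): [MAIN] PC=3: HALT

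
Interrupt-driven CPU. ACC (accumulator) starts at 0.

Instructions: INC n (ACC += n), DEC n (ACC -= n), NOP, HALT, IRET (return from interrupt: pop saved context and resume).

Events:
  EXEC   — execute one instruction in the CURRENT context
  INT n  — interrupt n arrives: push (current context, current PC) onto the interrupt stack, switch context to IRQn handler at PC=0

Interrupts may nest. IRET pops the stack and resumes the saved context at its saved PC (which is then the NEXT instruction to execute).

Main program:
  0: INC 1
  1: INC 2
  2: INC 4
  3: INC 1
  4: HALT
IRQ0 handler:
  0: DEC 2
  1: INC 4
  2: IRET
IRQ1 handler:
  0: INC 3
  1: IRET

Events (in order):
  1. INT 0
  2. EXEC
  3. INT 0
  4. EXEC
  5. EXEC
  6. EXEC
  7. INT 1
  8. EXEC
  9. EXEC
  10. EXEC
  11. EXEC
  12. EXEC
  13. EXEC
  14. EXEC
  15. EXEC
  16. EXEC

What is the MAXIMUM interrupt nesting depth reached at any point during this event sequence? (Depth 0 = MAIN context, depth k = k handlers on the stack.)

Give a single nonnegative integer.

Answer: 2

Derivation:
Event 1 (INT 0): INT 0 arrives: push (MAIN, PC=0), enter IRQ0 at PC=0 (depth now 1) [depth=1]
Event 2 (EXEC): [IRQ0] PC=0: DEC 2 -> ACC=-2 [depth=1]
Event 3 (INT 0): INT 0 arrives: push (IRQ0, PC=1), enter IRQ0 at PC=0 (depth now 2) [depth=2]
Event 4 (EXEC): [IRQ0] PC=0: DEC 2 -> ACC=-4 [depth=2]
Event 5 (EXEC): [IRQ0] PC=1: INC 4 -> ACC=0 [depth=2]
Event 6 (EXEC): [IRQ0] PC=2: IRET -> resume IRQ0 at PC=1 (depth now 1) [depth=1]
Event 7 (INT 1): INT 1 arrives: push (IRQ0, PC=1), enter IRQ1 at PC=0 (depth now 2) [depth=2]
Event 8 (EXEC): [IRQ1] PC=0: INC 3 -> ACC=3 [depth=2]
Event 9 (EXEC): [IRQ1] PC=1: IRET -> resume IRQ0 at PC=1 (depth now 1) [depth=1]
Event 10 (EXEC): [IRQ0] PC=1: INC 4 -> ACC=7 [depth=1]
Event 11 (EXEC): [IRQ0] PC=2: IRET -> resume MAIN at PC=0 (depth now 0) [depth=0]
Event 12 (EXEC): [MAIN] PC=0: INC 1 -> ACC=8 [depth=0]
Event 13 (EXEC): [MAIN] PC=1: INC 2 -> ACC=10 [depth=0]
Event 14 (EXEC): [MAIN] PC=2: INC 4 -> ACC=14 [depth=0]
Event 15 (EXEC): [MAIN] PC=3: INC 1 -> ACC=15 [depth=0]
Event 16 (EXEC): [MAIN] PC=4: HALT [depth=0]
Max depth observed: 2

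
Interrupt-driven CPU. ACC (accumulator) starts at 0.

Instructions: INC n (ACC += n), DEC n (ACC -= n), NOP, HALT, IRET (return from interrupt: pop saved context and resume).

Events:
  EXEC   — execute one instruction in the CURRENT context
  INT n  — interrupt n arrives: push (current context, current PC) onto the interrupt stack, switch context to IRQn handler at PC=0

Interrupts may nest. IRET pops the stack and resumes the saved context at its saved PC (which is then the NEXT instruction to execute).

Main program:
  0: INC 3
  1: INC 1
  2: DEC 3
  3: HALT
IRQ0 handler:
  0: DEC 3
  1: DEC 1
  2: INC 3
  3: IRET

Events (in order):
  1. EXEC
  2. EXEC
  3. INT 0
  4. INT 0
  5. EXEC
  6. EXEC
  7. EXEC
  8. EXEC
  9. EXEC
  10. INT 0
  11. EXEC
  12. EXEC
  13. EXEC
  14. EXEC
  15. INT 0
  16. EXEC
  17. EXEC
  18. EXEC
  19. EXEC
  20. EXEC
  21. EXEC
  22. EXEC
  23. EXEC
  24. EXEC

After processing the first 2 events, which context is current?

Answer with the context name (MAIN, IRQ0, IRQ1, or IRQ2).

Event 1 (EXEC): [MAIN] PC=0: INC 3 -> ACC=3
Event 2 (EXEC): [MAIN] PC=1: INC 1 -> ACC=4

Answer: MAIN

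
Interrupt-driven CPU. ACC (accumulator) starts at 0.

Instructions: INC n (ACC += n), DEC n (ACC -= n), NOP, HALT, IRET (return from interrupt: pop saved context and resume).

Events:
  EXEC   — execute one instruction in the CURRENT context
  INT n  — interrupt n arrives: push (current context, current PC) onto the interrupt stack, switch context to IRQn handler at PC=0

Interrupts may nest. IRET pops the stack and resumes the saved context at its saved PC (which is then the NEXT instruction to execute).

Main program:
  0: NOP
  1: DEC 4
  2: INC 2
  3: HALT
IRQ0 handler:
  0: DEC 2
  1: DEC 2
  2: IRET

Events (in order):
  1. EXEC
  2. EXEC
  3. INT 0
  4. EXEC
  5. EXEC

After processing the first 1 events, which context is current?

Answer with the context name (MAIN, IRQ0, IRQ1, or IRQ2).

Event 1 (EXEC): [MAIN] PC=0: NOP

Answer: MAIN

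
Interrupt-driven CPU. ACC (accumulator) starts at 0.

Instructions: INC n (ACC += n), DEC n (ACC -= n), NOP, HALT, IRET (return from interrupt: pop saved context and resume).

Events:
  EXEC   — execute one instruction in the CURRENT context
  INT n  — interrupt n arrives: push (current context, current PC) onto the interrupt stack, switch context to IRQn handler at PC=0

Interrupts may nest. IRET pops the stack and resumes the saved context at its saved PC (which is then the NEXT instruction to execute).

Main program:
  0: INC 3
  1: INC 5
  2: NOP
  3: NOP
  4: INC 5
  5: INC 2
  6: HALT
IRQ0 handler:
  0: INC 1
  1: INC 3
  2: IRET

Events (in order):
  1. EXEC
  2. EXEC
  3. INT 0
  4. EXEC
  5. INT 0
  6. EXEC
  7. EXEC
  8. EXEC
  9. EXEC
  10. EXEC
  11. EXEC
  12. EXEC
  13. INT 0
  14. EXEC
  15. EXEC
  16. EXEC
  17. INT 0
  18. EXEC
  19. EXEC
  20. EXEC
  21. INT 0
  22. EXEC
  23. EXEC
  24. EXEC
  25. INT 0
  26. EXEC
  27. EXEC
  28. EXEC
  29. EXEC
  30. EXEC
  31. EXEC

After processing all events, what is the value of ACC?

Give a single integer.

Answer: 39

Derivation:
Event 1 (EXEC): [MAIN] PC=0: INC 3 -> ACC=3
Event 2 (EXEC): [MAIN] PC=1: INC 5 -> ACC=8
Event 3 (INT 0): INT 0 arrives: push (MAIN, PC=2), enter IRQ0 at PC=0 (depth now 1)
Event 4 (EXEC): [IRQ0] PC=0: INC 1 -> ACC=9
Event 5 (INT 0): INT 0 arrives: push (IRQ0, PC=1), enter IRQ0 at PC=0 (depth now 2)
Event 6 (EXEC): [IRQ0] PC=0: INC 1 -> ACC=10
Event 7 (EXEC): [IRQ0] PC=1: INC 3 -> ACC=13
Event 8 (EXEC): [IRQ0] PC=2: IRET -> resume IRQ0 at PC=1 (depth now 1)
Event 9 (EXEC): [IRQ0] PC=1: INC 3 -> ACC=16
Event 10 (EXEC): [IRQ0] PC=2: IRET -> resume MAIN at PC=2 (depth now 0)
Event 11 (EXEC): [MAIN] PC=2: NOP
Event 12 (EXEC): [MAIN] PC=3: NOP
Event 13 (INT 0): INT 0 arrives: push (MAIN, PC=4), enter IRQ0 at PC=0 (depth now 1)
Event 14 (EXEC): [IRQ0] PC=0: INC 1 -> ACC=17
Event 15 (EXEC): [IRQ0] PC=1: INC 3 -> ACC=20
Event 16 (EXEC): [IRQ0] PC=2: IRET -> resume MAIN at PC=4 (depth now 0)
Event 17 (INT 0): INT 0 arrives: push (MAIN, PC=4), enter IRQ0 at PC=0 (depth now 1)
Event 18 (EXEC): [IRQ0] PC=0: INC 1 -> ACC=21
Event 19 (EXEC): [IRQ0] PC=1: INC 3 -> ACC=24
Event 20 (EXEC): [IRQ0] PC=2: IRET -> resume MAIN at PC=4 (depth now 0)
Event 21 (INT 0): INT 0 arrives: push (MAIN, PC=4), enter IRQ0 at PC=0 (depth now 1)
Event 22 (EXEC): [IRQ0] PC=0: INC 1 -> ACC=25
Event 23 (EXEC): [IRQ0] PC=1: INC 3 -> ACC=28
Event 24 (EXEC): [IRQ0] PC=2: IRET -> resume MAIN at PC=4 (depth now 0)
Event 25 (INT 0): INT 0 arrives: push (MAIN, PC=4), enter IRQ0 at PC=0 (depth now 1)
Event 26 (EXEC): [IRQ0] PC=0: INC 1 -> ACC=29
Event 27 (EXEC): [IRQ0] PC=1: INC 3 -> ACC=32
Event 28 (EXEC): [IRQ0] PC=2: IRET -> resume MAIN at PC=4 (depth now 0)
Event 29 (EXEC): [MAIN] PC=4: INC 5 -> ACC=37
Event 30 (EXEC): [MAIN] PC=5: INC 2 -> ACC=39
Event 31 (EXEC): [MAIN] PC=6: HALT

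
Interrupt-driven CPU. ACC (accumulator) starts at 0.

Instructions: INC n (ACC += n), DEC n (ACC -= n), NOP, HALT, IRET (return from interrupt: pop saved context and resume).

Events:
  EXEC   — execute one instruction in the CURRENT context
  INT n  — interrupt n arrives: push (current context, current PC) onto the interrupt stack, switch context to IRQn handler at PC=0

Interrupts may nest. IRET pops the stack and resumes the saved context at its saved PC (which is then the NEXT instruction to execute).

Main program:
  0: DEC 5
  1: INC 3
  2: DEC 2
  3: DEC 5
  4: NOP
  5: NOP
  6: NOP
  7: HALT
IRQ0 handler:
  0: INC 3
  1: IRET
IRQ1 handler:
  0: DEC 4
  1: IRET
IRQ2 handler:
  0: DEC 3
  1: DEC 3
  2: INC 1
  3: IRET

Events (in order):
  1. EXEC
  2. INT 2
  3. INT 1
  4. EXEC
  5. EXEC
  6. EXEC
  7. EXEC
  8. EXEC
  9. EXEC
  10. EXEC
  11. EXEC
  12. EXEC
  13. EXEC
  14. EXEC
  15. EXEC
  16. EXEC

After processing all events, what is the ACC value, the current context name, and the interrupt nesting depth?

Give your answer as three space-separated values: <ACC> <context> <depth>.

Answer: -18 MAIN 0

Derivation:
Event 1 (EXEC): [MAIN] PC=0: DEC 5 -> ACC=-5
Event 2 (INT 2): INT 2 arrives: push (MAIN, PC=1), enter IRQ2 at PC=0 (depth now 1)
Event 3 (INT 1): INT 1 arrives: push (IRQ2, PC=0), enter IRQ1 at PC=0 (depth now 2)
Event 4 (EXEC): [IRQ1] PC=0: DEC 4 -> ACC=-9
Event 5 (EXEC): [IRQ1] PC=1: IRET -> resume IRQ2 at PC=0 (depth now 1)
Event 6 (EXEC): [IRQ2] PC=0: DEC 3 -> ACC=-12
Event 7 (EXEC): [IRQ2] PC=1: DEC 3 -> ACC=-15
Event 8 (EXEC): [IRQ2] PC=2: INC 1 -> ACC=-14
Event 9 (EXEC): [IRQ2] PC=3: IRET -> resume MAIN at PC=1 (depth now 0)
Event 10 (EXEC): [MAIN] PC=1: INC 3 -> ACC=-11
Event 11 (EXEC): [MAIN] PC=2: DEC 2 -> ACC=-13
Event 12 (EXEC): [MAIN] PC=3: DEC 5 -> ACC=-18
Event 13 (EXEC): [MAIN] PC=4: NOP
Event 14 (EXEC): [MAIN] PC=5: NOP
Event 15 (EXEC): [MAIN] PC=6: NOP
Event 16 (EXEC): [MAIN] PC=7: HALT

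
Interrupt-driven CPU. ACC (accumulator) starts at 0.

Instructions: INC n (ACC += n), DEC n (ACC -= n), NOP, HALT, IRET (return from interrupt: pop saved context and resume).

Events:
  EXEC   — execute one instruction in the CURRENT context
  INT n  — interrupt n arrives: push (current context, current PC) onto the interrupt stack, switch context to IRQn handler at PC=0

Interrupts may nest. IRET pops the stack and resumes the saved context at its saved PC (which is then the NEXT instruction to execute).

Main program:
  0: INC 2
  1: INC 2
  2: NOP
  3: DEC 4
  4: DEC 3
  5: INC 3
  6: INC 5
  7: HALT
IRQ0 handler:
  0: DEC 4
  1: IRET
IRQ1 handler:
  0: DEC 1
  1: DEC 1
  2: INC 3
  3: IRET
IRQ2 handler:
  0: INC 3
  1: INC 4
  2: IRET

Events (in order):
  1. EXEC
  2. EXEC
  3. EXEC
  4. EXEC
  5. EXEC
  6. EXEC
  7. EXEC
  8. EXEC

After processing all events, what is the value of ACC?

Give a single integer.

Answer: 5

Derivation:
Event 1 (EXEC): [MAIN] PC=0: INC 2 -> ACC=2
Event 2 (EXEC): [MAIN] PC=1: INC 2 -> ACC=4
Event 3 (EXEC): [MAIN] PC=2: NOP
Event 4 (EXEC): [MAIN] PC=3: DEC 4 -> ACC=0
Event 5 (EXEC): [MAIN] PC=4: DEC 3 -> ACC=-3
Event 6 (EXEC): [MAIN] PC=5: INC 3 -> ACC=0
Event 7 (EXEC): [MAIN] PC=6: INC 5 -> ACC=5
Event 8 (EXEC): [MAIN] PC=7: HALT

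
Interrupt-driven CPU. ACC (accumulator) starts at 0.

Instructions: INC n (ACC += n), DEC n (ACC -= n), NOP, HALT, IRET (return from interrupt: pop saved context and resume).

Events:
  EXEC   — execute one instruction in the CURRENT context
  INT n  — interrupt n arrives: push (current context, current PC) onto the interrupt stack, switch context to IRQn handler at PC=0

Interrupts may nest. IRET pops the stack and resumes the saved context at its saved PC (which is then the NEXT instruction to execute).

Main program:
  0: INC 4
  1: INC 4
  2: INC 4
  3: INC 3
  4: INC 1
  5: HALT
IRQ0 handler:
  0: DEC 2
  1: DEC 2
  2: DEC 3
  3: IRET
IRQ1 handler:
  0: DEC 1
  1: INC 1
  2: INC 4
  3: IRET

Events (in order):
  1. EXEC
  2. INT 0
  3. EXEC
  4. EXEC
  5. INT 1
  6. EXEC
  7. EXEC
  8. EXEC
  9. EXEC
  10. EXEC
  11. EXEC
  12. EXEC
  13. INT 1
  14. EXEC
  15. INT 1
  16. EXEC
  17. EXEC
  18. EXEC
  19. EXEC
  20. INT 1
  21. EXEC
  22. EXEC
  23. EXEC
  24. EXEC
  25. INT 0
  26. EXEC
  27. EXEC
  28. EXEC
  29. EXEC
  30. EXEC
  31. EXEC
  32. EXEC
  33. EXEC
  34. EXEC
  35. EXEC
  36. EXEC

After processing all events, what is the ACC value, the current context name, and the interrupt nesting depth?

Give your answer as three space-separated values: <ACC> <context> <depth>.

Answer: 18 MAIN 0

Derivation:
Event 1 (EXEC): [MAIN] PC=0: INC 4 -> ACC=4
Event 2 (INT 0): INT 0 arrives: push (MAIN, PC=1), enter IRQ0 at PC=0 (depth now 1)
Event 3 (EXEC): [IRQ0] PC=0: DEC 2 -> ACC=2
Event 4 (EXEC): [IRQ0] PC=1: DEC 2 -> ACC=0
Event 5 (INT 1): INT 1 arrives: push (IRQ0, PC=2), enter IRQ1 at PC=0 (depth now 2)
Event 6 (EXEC): [IRQ1] PC=0: DEC 1 -> ACC=-1
Event 7 (EXEC): [IRQ1] PC=1: INC 1 -> ACC=0
Event 8 (EXEC): [IRQ1] PC=2: INC 4 -> ACC=4
Event 9 (EXEC): [IRQ1] PC=3: IRET -> resume IRQ0 at PC=2 (depth now 1)
Event 10 (EXEC): [IRQ0] PC=2: DEC 3 -> ACC=1
Event 11 (EXEC): [IRQ0] PC=3: IRET -> resume MAIN at PC=1 (depth now 0)
Event 12 (EXEC): [MAIN] PC=1: INC 4 -> ACC=5
Event 13 (INT 1): INT 1 arrives: push (MAIN, PC=2), enter IRQ1 at PC=0 (depth now 1)
Event 14 (EXEC): [IRQ1] PC=0: DEC 1 -> ACC=4
Event 15 (INT 1): INT 1 arrives: push (IRQ1, PC=1), enter IRQ1 at PC=0 (depth now 2)
Event 16 (EXEC): [IRQ1] PC=0: DEC 1 -> ACC=3
Event 17 (EXEC): [IRQ1] PC=1: INC 1 -> ACC=4
Event 18 (EXEC): [IRQ1] PC=2: INC 4 -> ACC=8
Event 19 (EXEC): [IRQ1] PC=3: IRET -> resume IRQ1 at PC=1 (depth now 1)
Event 20 (INT 1): INT 1 arrives: push (IRQ1, PC=1), enter IRQ1 at PC=0 (depth now 2)
Event 21 (EXEC): [IRQ1] PC=0: DEC 1 -> ACC=7
Event 22 (EXEC): [IRQ1] PC=1: INC 1 -> ACC=8
Event 23 (EXEC): [IRQ1] PC=2: INC 4 -> ACC=12
Event 24 (EXEC): [IRQ1] PC=3: IRET -> resume IRQ1 at PC=1 (depth now 1)
Event 25 (INT 0): INT 0 arrives: push (IRQ1, PC=1), enter IRQ0 at PC=0 (depth now 2)
Event 26 (EXEC): [IRQ0] PC=0: DEC 2 -> ACC=10
Event 27 (EXEC): [IRQ0] PC=1: DEC 2 -> ACC=8
Event 28 (EXEC): [IRQ0] PC=2: DEC 3 -> ACC=5
Event 29 (EXEC): [IRQ0] PC=3: IRET -> resume IRQ1 at PC=1 (depth now 1)
Event 30 (EXEC): [IRQ1] PC=1: INC 1 -> ACC=6
Event 31 (EXEC): [IRQ1] PC=2: INC 4 -> ACC=10
Event 32 (EXEC): [IRQ1] PC=3: IRET -> resume MAIN at PC=2 (depth now 0)
Event 33 (EXEC): [MAIN] PC=2: INC 4 -> ACC=14
Event 34 (EXEC): [MAIN] PC=3: INC 3 -> ACC=17
Event 35 (EXEC): [MAIN] PC=4: INC 1 -> ACC=18
Event 36 (EXEC): [MAIN] PC=5: HALT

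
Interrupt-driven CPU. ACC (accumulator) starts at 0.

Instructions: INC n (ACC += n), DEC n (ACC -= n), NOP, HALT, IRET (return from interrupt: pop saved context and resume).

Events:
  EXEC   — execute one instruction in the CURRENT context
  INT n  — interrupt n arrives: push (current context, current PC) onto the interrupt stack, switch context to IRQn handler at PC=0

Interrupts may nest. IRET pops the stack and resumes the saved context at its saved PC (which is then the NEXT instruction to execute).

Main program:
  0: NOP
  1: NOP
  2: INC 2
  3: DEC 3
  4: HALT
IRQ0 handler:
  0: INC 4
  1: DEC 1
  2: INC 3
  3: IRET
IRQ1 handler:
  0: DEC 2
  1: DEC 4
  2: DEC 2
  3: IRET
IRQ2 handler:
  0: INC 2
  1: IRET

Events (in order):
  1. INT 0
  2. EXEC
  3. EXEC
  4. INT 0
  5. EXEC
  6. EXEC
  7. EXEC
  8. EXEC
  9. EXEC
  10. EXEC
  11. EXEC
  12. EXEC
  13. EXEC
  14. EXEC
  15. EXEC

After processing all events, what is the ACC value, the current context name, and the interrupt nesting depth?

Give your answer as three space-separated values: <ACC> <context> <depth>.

Answer: 11 MAIN 0

Derivation:
Event 1 (INT 0): INT 0 arrives: push (MAIN, PC=0), enter IRQ0 at PC=0 (depth now 1)
Event 2 (EXEC): [IRQ0] PC=0: INC 4 -> ACC=4
Event 3 (EXEC): [IRQ0] PC=1: DEC 1 -> ACC=3
Event 4 (INT 0): INT 0 arrives: push (IRQ0, PC=2), enter IRQ0 at PC=0 (depth now 2)
Event 5 (EXEC): [IRQ0] PC=0: INC 4 -> ACC=7
Event 6 (EXEC): [IRQ0] PC=1: DEC 1 -> ACC=6
Event 7 (EXEC): [IRQ0] PC=2: INC 3 -> ACC=9
Event 8 (EXEC): [IRQ0] PC=3: IRET -> resume IRQ0 at PC=2 (depth now 1)
Event 9 (EXEC): [IRQ0] PC=2: INC 3 -> ACC=12
Event 10 (EXEC): [IRQ0] PC=3: IRET -> resume MAIN at PC=0 (depth now 0)
Event 11 (EXEC): [MAIN] PC=0: NOP
Event 12 (EXEC): [MAIN] PC=1: NOP
Event 13 (EXEC): [MAIN] PC=2: INC 2 -> ACC=14
Event 14 (EXEC): [MAIN] PC=3: DEC 3 -> ACC=11
Event 15 (EXEC): [MAIN] PC=4: HALT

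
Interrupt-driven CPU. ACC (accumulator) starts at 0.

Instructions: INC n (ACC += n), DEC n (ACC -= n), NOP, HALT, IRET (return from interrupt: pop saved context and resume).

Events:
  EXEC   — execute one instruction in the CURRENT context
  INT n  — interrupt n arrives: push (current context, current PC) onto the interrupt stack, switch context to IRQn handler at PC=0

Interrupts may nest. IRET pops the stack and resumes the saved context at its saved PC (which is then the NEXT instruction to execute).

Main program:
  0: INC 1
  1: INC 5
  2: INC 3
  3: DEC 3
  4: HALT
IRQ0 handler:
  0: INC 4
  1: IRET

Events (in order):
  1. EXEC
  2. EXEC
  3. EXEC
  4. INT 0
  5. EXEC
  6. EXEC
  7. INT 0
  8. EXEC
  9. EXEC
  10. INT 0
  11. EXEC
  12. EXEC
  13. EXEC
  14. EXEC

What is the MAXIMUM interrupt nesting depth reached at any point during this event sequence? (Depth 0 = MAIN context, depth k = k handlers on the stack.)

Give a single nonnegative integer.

Answer: 1

Derivation:
Event 1 (EXEC): [MAIN] PC=0: INC 1 -> ACC=1 [depth=0]
Event 2 (EXEC): [MAIN] PC=1: INC 5 -> ACC=6 [depth=0]
Event 3 (EXEC): [MAIN] PC=2: INC 3 -> ACC=9 [depth=0]
Event 4 (INT 0): INT 0 arrives: push (MAIN, PC=3), enter IRQ0 at PC=0 (depth now 1) [depth=1]
Event 5 (EXEC): [IRQ0] PC=0: INC 4 -> ACC=13 [depth=1]
Event 6 (EXEC): [IRQ0] PC=1: IRET -> resume MAIN at PC=3 (depth now 0) [depth=0]
Event 7 (INT 0): INT 0 arrives: push (MAIN, PC=3), enter IRQ0 at PC=0 (depth now 1) [depth=1]
Event 8 (EXEC): [IRQ0] PC=0: INC 4 -> ACC=17 [depth=1]
Event 9 (EXEC): [IRQ0] PC=1: IRET -> resume MAIN at PC=3 (depth now 0) [depth=0]
Event 10 (INT 0): INT 0 arrives: push (MAIN, PC=3), enter IRQ0 at PC=0 (depth now 1) [depth=1]
Event 11 (EXEC): [IRQ0] PC=0: INC 4 -> ACC=21 [depth=1]
Event 12 (EXEC): [IRQ0] PC=1: IRET -> resume MAIN at PC=3 (depth now 0) [depth=0]
Event 13 (EXEC): [MAIN] PC=3: DEC 3 -> ACC=18 [depth=0]
Event 14 (EXEC): [MAIN] PC=4: HALT [depth=0]
Max depth observed: 1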